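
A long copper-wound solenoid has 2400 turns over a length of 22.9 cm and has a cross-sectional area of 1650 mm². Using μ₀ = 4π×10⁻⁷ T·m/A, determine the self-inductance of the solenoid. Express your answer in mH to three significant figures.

A = 1650 mm² = 1.650×10^-3 m².
For a long solenoid, L = μ₀N²A/ℓ.
L = (4π×10⁻⁷)(2400)²(1.650×10^-3)/(0.229 m) = 5.215×10^-2 H.

L ≈ 52.2 mH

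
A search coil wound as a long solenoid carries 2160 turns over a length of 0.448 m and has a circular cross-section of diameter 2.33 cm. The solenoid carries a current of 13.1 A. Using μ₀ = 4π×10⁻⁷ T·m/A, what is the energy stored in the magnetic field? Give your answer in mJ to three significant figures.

A = π(d/2)² = π(1.165×10^-2 m)² = 4.264×10^-4 m².
L = μ₀N²A/ℓ = (4π×10⁻⁷)(2160)²(4.264×10^-4)/(0.448) = 5.580×10^-3 H.
U = ½LI² = ½(5.580×10^-3)(13.1)² = 0.4788 J.

U ≈ 479 mJ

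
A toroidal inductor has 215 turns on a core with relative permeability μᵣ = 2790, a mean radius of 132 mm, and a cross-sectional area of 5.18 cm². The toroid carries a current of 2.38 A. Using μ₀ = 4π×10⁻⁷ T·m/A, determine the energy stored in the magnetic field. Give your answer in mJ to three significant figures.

U ≈ 287 mJ

L = μ₀μᵣN²A/(2πR) = (4π×10⁻⁷)(2790)(215)²(5.180×10^-4)/(2π×0.132) = 0.1012 H.
U = ½LI² = ½(0.1012)(2.38)² = 0.2867 J.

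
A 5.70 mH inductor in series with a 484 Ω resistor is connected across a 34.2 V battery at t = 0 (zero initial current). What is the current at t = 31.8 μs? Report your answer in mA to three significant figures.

τ = L/R = 5.700×10^-3/484 = 1.178×10^-5 s; final current I_∞ = ε/R = 34.2/484 = 7.066×10^-2 A.
I(t) = I_∞(1 − e^(−t/τ)) with t/τ = 2.700.
I = (7.066×10^-2)(1 − e^(−2.700)) = 6.591×10^-2 A.

I ≈ 65.9 mA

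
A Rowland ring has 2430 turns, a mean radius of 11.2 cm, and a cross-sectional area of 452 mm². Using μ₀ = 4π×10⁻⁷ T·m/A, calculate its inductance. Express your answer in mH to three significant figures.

For a thin toroid, L = μ₀N²A/(2πR).
L = (4π×10⁻⁷)(2430)²(4.520×10^-4) / (2π×0.112 m) = 4.766×10^-3 H.

L ≈ 4.77 mH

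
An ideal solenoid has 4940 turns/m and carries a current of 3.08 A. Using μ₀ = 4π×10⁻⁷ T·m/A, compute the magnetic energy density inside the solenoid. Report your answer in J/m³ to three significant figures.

u ≈ 145 J/m³

B = μ₀nI = (4π×10⁻⁷)(4.940×10^3)(3.08) = 1.912×10^-2 T.
u = B²/(2μ₀) = (1.912×10^-2)²/(2×4π×10⁻⁷) = 145.46 J/m³.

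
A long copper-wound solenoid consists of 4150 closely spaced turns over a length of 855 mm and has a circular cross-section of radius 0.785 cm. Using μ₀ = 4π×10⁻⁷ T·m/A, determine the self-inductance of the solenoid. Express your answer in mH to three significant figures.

A = πr² = π(7.850×10^-3 m)² = 1.936×10^-4 m².
For a long solenoid, L = μ₀N²A/ℓ.
L = (4π×10⁻⁷)(4150)²(1.936×10^-4)/(0.855 m) = 4.900×10^-3 H.

L ≈ 4.90 mH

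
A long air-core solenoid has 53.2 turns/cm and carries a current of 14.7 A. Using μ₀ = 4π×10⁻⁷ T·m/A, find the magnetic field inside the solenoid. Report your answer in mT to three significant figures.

Inside a long solenoid, B = μ₀nI.
B = (4π×10⁻⁷)(5.320×10^3 m⁻¹)(14.7 A) = 9.827×10^-2 T.

B ≈ 98.3 mT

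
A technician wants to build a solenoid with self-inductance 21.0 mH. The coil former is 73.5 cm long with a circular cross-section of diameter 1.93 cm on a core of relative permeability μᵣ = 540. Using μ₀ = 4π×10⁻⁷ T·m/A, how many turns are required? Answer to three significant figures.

A = π(d/2)² = π(9.650×10^-3 m)² = 2.926×10^-4 m².
From L = μ₀μᵣN²A/ℓ, N = √(Lℓ / (μ₀μᵣA)).
N = √[(2.100×10^-2)(0.735) / ((4π×10⁻⁷)(540)×2.926×10^-4)] = √(7.77497×10^4) ≈ 278.8.

N ≈ 279 turns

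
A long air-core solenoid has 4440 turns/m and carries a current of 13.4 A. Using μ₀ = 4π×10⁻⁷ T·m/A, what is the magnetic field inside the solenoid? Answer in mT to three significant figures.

Inside a long solenoid, B = μ₀nI.
B = (4π×10⁻⁷)(4.440×10^3 m⁻¹)(13.4 A) = 7.476×10^-2 T.

B ≈ 74.8 mT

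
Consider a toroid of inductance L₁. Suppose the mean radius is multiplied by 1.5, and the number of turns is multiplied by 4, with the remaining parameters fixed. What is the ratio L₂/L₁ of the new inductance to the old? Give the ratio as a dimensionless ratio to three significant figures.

L₂/L₁ = 10.7

For a toroid, L ∝ μᵣN²A/R.
L₂/L₁ = (1.5)^-1 × (4)^2 = 10.7.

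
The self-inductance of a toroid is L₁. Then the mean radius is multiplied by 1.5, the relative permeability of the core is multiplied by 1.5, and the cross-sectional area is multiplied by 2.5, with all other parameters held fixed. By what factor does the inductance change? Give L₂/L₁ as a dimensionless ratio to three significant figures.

For a toroid, L ∝ μᵣN²A/R.
L₂/L₁ = (1.5)^-1 × (1.5) × (2.5) = 2.50.

L₂/L₁ = 2.50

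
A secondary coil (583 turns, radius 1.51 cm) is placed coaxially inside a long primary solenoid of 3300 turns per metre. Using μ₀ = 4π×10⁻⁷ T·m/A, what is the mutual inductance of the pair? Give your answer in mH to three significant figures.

M ≈ 1.73 mH

The outer solenoid produces a uniform field B₁ = μ₀n₁I₁ across the inner coil,
so the flux linkage is N₂Φ = N₂B₁A₂ = μ₀n₁N₂A₂·I₁, giving M = μ₀n₁N₂A₂.
A₂ = πr² = π(1.510×10^-2 m)² = 7.163×10^-4 m².
M = (4π×10⁻⁷)(3300)(583)(7.163×10^-4) = 1.732×10^-3 H.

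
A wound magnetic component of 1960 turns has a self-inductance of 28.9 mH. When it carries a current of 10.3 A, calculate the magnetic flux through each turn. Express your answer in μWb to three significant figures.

From L = NΦ_B/I, the flux per turn is Φ_B = LI/N.
Φ_B = (2.890×10^-2 H)(10.3 A)/1960 = 1.519×10^-4 Wb.

Φ_B ≈ 152 μWb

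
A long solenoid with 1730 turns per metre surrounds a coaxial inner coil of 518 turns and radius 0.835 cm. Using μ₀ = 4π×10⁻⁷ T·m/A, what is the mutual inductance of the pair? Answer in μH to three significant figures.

M ≈ 247 μH

The outer solenoid produces a uniform field B₁ = μ₀n₁I₁ across the inner coil,
so the flux linkage is N₂Φ = N₂B₁A₂ = μ₀n₁N₂A₂·I₁, giving M = μ₀n₁N₂A₂.
A₂ = πr² = π(8.350×10^-3 m)² = 2.190×10^-4 m².
M = (4π×10⁻⁷)(1730)(518)(2.190×10^-4) = 2.467×10^-4 H.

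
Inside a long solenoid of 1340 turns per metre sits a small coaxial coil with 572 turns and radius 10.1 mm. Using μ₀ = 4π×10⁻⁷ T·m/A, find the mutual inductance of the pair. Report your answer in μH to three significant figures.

M ≈ 309 μH

The outer solenoid produces a uniform field B₁ = μ₀n₁I₁ across the inner coil,
so the flux linkage is N₂Φ = N₂B₁A₂ = μ₀n₁N₂A₂·I₁, giving M = μ₀n₁N₂A₂.
A₂ = πr² = π(1.010×10^-2 m)² = 3.2047×10^-4 m².
M = (4π×10⁻⁷)(1340)(572)(3.2047×10^-4) = 3.087×10^-4 H.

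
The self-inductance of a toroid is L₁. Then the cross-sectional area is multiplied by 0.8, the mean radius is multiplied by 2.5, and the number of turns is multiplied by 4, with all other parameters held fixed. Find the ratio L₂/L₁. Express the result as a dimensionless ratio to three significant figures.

For a toroid, L ∝ μᵣN²A/R.
L₂/L₁ = (0.8) × (2.5)^-1 × (4)^2 = 5.12.

L₂/L₁ = 5.12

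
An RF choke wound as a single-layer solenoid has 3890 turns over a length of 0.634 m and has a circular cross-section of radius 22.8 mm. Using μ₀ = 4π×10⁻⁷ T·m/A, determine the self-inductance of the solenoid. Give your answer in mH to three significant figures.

A = πr² = π(2.280×10^-2 m)² = 1.633×10^-3 m².
For a long solenoid, L = μ₀N²A/ℓ.
L = (4π×10⁻⁷)(3890)²(1.633×10^-3)/(0.634 m) = 4.898×10^-2 H.

L ≈ 49.0 mH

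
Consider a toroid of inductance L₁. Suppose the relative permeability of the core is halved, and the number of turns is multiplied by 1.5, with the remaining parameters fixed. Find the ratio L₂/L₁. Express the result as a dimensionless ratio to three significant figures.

L₂/L₁ = 1.13

For a toroid, L ∝ μᵣN²A/R.
L₂/L₁ = (0.5) × (1.5)^2 = 1.13.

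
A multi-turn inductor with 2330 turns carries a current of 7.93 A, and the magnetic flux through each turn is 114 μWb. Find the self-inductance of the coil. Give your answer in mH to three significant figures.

Self-inductance is defined by L = NΦ_B/I (flux linkage over current).
L = (2330)(1.140×10^-4 Wb)/(7.93 A) = 3.350×10^-2 H.

L ≈ 33.5 mH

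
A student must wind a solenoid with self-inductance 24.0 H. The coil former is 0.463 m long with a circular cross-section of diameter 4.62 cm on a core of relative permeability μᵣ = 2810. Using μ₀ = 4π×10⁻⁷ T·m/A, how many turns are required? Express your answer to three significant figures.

A = π(d/2)² = π(2.310×10^-2 m)² = 1.676×10^-3 m².
From L = μ₀μᵣN²A/ℓ, N = √(Lℓ / (μ₀μᵣA)).
N = √[(24)(0.463) / ((4π×10⁻⁷)(2810)×1.676×10^-3)] = √(1.877×10^6) ≈ 1370.1.

N ≈ 1370 turns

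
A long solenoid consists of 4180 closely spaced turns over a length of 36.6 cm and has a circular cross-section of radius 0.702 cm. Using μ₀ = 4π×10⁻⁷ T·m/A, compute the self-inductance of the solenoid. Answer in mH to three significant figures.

A = πr² = π(7.020×10^-3 m)² = 1.548×10^-4 m².
For a long solenoid, L = μ₀N²A/ℓ.
L = (4π×10⁻⁷)(4180)²(1.548×10^-4)/(0.366 m) = 9.288×10^-3 H.

L ≈ 9.29 mH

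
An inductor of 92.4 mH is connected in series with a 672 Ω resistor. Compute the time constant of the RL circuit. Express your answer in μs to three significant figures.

τ = L/R = (9.240×10^-2 H)/(672 Ω) = 1.375×10^-4 s.

τ ≈ 138 μs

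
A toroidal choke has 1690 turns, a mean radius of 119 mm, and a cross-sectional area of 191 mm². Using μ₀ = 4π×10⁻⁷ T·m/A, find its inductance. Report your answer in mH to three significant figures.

L ≈ 0.917 mH

For a thin toroid, L = μ₀N²A/(2πR).
L = (4π×10⁻⁷)(1690)²(1.910×10^-4) / (2π×0.119 m) = 9.168×10^-4 H.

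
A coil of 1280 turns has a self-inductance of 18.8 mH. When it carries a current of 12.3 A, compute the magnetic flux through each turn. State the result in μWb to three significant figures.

From L = NΦ_B/I, the flux per turn is Φ_B = LI/N.
Φ_B = (1.880×10^-2 H)(12.3 A)/1280 = 1.807×10^-4 Wb.

Φ_B ≈ 181 μWb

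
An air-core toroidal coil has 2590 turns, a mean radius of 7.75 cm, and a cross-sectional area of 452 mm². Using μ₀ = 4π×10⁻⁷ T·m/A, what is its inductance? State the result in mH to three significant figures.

L ≈ 7.82 mH

For a thin toroid, L = μ₀N²A/(2πR).
L = (4π×10⁻⁷)(2590)²(4.520×10^-4) / (2π×7.750×10^-2 m) = 7.8247×10^-3 H.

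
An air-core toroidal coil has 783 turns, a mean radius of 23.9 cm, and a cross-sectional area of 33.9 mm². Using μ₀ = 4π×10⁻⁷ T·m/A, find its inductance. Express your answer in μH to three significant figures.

L ≈ 17.4 μH

For a thin toroid, L = μ₀N²A/(2πR).
L = (4π×10⁻⁷)(783)²(3.390×10^-5) / (2π×0.239 m) = 1.739×10^-5 H.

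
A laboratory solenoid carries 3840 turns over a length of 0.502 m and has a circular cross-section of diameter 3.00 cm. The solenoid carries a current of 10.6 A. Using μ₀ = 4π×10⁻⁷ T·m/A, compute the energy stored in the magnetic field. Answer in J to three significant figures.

U ≈ 1.47 J

A = π(d/2)² = π(1.500×10^-2 m)² = 7.069×10^-4 m².
L = μ₀N²A/ℓ = (4π×10⁻⁷)(3840)²(7.069×10^-4)/(0.502) = 2.609×10^-2 H.
U = ½LI² = ½(2.609×10^-2)(10.6)² = 1.466 J.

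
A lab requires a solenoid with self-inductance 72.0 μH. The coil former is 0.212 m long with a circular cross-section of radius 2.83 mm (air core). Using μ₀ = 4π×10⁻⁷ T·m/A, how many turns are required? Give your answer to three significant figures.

N ≈ 695 turns

A = πr² = π(2.830×10^-3 m)² = 2.516×10^-5 m².
From L = μ₀N²A/ℓ, N = √(Lℓ / (μ₀A)).
N = √[(7.200×10^-5)(0.212) / ((4π×10⁻⁷)×2.516×10^-5)] = √(4.828×10^5) ≈ 694.8.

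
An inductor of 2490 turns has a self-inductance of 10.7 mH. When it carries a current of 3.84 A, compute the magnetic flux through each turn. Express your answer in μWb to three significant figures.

From L = NΦ_B/I, the flux per turn is Φ_B = LI/N.
Φ_B = (1.070×10^-2 H)(3.84 A)/2490 = 1.650×10^-5 Wb.

Φ_B ≈ 16.5 μWb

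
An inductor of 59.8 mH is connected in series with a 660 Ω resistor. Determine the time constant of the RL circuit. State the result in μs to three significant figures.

τ = L/R = (5.980×10^-2 H)/(660 Ω) = 9.061×10^-5 s.

τ ≈ 90.6 μs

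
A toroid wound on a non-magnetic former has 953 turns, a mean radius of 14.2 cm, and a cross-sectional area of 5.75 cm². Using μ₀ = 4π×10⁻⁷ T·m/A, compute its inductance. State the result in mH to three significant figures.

For a thin toroid, L = μ₀N²A/(2πR).
L = (4π×10⁻⁷)(953)²(5.750×10^-4) / (2π×0.142 m) = 7.355×10^-4 H.

L ≈ 0.736 mH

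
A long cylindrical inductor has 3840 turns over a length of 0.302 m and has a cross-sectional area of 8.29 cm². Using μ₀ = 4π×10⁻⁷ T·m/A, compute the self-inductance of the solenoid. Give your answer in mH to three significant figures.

A = 8.29 cm² = 8.290×10^-4 m².
For a long solenoid, L = μ₀N²A/ℓ.
L = (4π×10⁻⁷)(3840)²(8.290×10^-4)/(0.302 m) = 5.087×10^-2 H.

L ≈ 50.9 mH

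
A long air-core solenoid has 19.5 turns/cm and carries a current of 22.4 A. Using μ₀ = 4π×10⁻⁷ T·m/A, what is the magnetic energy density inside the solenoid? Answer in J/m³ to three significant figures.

u ≈ 1200 J/m³

B = μ₀nI = (4π×10⁻⁷)(1.950×10^3)(22.4) = 5.489×10^-2 T.
u = B²/(2μ₀) = (5.489×10^-2)²/(2×4π×10⁻⁷) = 1.199×10^3 J/m³.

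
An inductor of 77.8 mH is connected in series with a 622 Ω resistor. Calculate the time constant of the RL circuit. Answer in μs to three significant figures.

τ = L/R = (7.780×10^-2 H)/(622 Ω) = 1.251×10^-4 s.

τ ≈ 125 μs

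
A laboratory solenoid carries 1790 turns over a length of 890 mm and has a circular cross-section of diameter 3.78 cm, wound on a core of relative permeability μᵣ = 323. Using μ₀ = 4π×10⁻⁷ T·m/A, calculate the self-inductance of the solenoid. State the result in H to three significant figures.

L ≈ 1.64 H

A = π(d/2)² = π(1.890×10^-2 m)² = 1.122×10^-3 m².
For a long solenoid, L = μ₀μᵣN²A/ℓ.
L = (4π×10⁻⁷)(323)(1790)²(1.122×10^-3)/(0.89 m) = 1.64 H.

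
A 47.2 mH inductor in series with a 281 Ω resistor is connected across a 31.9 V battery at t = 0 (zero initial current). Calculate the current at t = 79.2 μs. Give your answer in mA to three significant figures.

τ = L/R = 4.720×10^-2/281 = 1.680×10^-4 s; final current I_∞ = ε/R = 31.9/281 = 0.1135 A.
I(t) = I_∞(1 − e^(−t/τ)) with t/τ = 0.472.
I = (0.1135)(1 − e^(−0.472)) = 4.268×10^-2 A.

I ≈ 42.7 mA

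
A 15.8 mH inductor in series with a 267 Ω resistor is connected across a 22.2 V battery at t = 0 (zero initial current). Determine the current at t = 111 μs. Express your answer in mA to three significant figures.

τ = L/R = 1.580×10^-2/267 = 5.918×10^-5 s; final current I_∞ = ε/R = 22.2/267 = 8.3146×10^-2 A.
I(t) = I_∞(1 − e^(−t/τ)) with t/τ = 1.876.
I = (8.3146×10^-2)(1 − e^(−1.876)) = 7.040×10^-2 A.

I ≈ 70.4 mA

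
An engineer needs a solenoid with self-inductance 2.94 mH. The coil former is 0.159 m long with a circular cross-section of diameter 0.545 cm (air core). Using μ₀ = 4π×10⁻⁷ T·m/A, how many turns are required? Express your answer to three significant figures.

A = π(d/2)² = π(2.725×10^-3 m)² = 2.333×10^-5 m².
From L = μ₀N²A/ℓ, N = √(Lℓ / (μ₀A)).
N = √[(2.940×10^-3)(0.159) / ((4π×10⁻⁷)×2.333×10^-5)] = √(1.5946×10^7) ≈ 3993.2.

N ≈ 3990 turns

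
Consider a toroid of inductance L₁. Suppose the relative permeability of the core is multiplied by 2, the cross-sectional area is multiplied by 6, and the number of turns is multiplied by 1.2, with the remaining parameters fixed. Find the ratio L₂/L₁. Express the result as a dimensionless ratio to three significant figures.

L₂/L₁ = 17.3

For a toroid, L ∝ μᵣN²A/R.
L₂/L₁ = (2) × (6) × (1.2)^2 = 17.3.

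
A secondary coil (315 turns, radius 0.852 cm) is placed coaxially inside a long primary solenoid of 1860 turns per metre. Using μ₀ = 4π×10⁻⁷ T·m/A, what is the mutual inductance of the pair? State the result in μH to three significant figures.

M ≈ 168 μH

The outer solenoid produces a uniform field B₁ = μ₀n₁I₁ across the inner coil,
so the flux linkage is N₂Φ = N₂B₁A₂ = μ₀n₁N₂A₂·I₁, giving M = μ₀n₁N₂A₂.
A₂ = πr² = π(8.520×10^-3 m)² = 2.280×10^-4 m².
M = (4π×10⁻⁷)(1860)(315)(2.280×10^-4) = 1.679×10^-4 H.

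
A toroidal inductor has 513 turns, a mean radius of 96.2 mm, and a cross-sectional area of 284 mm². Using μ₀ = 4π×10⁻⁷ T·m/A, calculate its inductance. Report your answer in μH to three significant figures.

For a thin toroid, L = μ₀N²A/(2πR).
L = (4π×10⁻⁷)(513)²(2.840×10^-4) / (2π×9.620×10^-2 m) = 1.554×10^-4 H.

L ≈ 155 μH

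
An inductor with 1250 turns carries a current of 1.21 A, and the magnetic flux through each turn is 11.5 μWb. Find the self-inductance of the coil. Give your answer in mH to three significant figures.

L ≈ 11.9 mH

Self-inductance is defined by L = NΦ_B/I (flux linkage over current).
L = (1250)(1.150×10^-5 Wb)/(1.21 A) = 1.188×10^-2 H.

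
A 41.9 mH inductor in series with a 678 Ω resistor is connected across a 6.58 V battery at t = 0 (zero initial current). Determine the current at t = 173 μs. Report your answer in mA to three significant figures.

τ = L/R = 4.190×10^-2/678 = 6.180×10^-5 s; final current I_∞ = ε/R = 6.58/678 = 9.705×10^-3 A.
I(t) = I_∞(1 − e^(−t/τ)) with t/τ = 2.799.
I = (9.705×10^-3)(1 − e^(−2.799)) = 9.114×10^-3 A.

I ≈ 9.11 mA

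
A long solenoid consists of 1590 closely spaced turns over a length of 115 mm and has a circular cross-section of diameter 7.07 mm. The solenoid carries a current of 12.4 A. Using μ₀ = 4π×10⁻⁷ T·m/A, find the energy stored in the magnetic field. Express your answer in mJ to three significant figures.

U ≈ 83.4 mJ

A = π(d/2)² = π(3.535×10^-3 m)² = 3.926×10^-5 m².
L = μ₀N²A/ℓ = (4π×10⁻⁷)(1590)²(3.926×10^-5)/(0.115) = 1.0845×10^-3 H.
U = ½LI² = ½(1.0845×10^-3)(12.4)² = 8.338×10^-2 J.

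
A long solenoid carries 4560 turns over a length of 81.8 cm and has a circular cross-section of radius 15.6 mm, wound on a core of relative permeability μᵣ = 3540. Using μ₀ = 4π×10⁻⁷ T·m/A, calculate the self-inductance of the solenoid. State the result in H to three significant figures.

L ≈ 86.5 H

A = πr² = π(1.560×10^-2 m)² = 7.645×10^-4 m².
For a long solenoid, L = μ₀μᵣN²A/ℓ.
L = (4π×10⁻⁷)(3540)(4560)²(7.645×10^-4)/(0.818 m) = 86.45 H.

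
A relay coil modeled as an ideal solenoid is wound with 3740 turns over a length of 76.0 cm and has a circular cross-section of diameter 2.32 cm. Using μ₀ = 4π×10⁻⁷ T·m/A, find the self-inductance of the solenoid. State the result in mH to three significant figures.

A = π(d/2)² = π(1.160×10^-2 m)² = 4.227×10^-4 m².
For a long solenoid, L = μ₀N²A/ℓ.
L = (4π×10⁻⁷)(3740)²(4.227×10^-4)/(0.76 m) = 9.777×10^-3 H.

L ≈ 9.78 mH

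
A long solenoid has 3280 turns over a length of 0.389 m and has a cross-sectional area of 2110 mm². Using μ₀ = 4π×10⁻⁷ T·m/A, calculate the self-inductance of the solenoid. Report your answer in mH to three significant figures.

A = 2110 mm² = 2.110×10^-3 m².
For a long solenoid, L = μ₀N²A/ℓ.
L = (4π×10⁻⁷)(3280)²(2.110×10^-3)/(0.389 m) = 7.333×10^-2 H.

L ≈ 73.3 mH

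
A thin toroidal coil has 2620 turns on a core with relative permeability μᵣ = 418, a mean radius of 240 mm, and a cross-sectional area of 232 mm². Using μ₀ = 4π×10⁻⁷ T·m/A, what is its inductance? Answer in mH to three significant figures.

L ≈ 555 mH

For a thin toroid, L = μ₀μᵣN²A/(2πR).
L = (4π×10⁻⁷)(418)(2620)²(2.320×10^-4) / (2π×0.24 m) = 0.5547 H.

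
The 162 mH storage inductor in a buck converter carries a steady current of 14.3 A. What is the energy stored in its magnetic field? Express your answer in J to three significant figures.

Stored magnetic energy: U = ½LI².
U = ½(0.162 H)(14.3 A)² = 16.56 J.

U ≈ 16.6 J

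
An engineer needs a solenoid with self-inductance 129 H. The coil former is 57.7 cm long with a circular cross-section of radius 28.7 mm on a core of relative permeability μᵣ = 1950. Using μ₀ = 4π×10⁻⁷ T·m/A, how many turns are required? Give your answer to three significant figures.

A = πr² = π(2.870×10^-2 m)² = 2.588×10^-3 m².
From L = μ₀μᵣN²A/ℓ, N = √(Lℓ / (μ₀μᵣA)).
N = √[(129)(0.577) / ((4π×10⁻⁷)(1950)×2.588×10^-3)] = √(1.174×10^7) ≈ 3426.1.

N ≈ 3430 turns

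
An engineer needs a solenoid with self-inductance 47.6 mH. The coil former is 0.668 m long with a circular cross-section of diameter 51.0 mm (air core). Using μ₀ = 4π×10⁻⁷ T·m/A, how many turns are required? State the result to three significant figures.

N ≈ 3520 turns

A = π(d/2)² = π(2.550×10^-2 m)² = 2.043×10^-3 m².
From L = μ₀N²A/ℓ, N = √(Lℓ / (μ₀A)).
N = √[(4.760×10^-2)(0.668) / ((4π×10⁻⁷)×2.043×10^-3)] = √(1.239×10^7) ≈ 3519.4.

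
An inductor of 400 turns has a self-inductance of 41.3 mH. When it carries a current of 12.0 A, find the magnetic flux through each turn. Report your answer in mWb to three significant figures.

Φ_B ≈ 1.24 mWb

From L = NΦ_B/I, the flux per turn is Φ_B = LI/N.
Φ_B = (4.130×10^-2 H)(12.0 A)/400 = 1.239×10^-3 Wb.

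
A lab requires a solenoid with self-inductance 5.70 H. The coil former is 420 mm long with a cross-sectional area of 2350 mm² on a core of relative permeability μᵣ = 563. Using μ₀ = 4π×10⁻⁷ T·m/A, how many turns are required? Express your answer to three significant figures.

N ≈ 1200 turns

A = 2350 mm² = 2.350×10^-3 m².
From L = μ₀μᵣN²A/ℓ, N = √(Lℓ / (μ₀μᵣA)).
N = √[(5.7)(0.42) / ((4π×10⁻⁷)(563)×2.350×10^-3)] = √(1.440×10^6) ≈ 1200.0.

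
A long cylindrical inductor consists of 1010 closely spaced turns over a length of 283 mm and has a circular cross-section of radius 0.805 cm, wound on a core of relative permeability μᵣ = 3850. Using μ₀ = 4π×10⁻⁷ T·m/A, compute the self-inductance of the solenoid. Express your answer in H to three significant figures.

L ≈ 3.55 H

A = πr² = π(8.050×10^-3 m)² = 2.036×10^-4 m².
For a long solenoid, L = μ₀μᵣN²A/ℓ.
L = (4π×10⁻⁷)(3850)(1010)²(2.036×10^-4)/(0.283 m) = 3.55 H.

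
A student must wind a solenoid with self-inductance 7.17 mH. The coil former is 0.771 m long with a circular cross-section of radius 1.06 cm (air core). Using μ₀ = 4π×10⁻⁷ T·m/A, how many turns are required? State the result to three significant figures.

A = πr² = π(1.060×10^-2 m)² = 3.530×10^-4 m².
From L = μ₀N²A/ℓ, N = √(Lℓ / (μ₀A)).
N = √[(7.170×10^-3)(0.771) / ((4π×10⁻⁷)×3.530×10^-4)] = √(1.246×10^7) ≈ 3530.2.

N ≈ 3530 turns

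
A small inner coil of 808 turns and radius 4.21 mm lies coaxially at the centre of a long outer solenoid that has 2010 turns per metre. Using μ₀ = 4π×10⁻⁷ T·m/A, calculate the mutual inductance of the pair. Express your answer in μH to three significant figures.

M ≈ 114 μH

The outer solenoid produces a uniform field B₁ = μ₀n₁I₁ across the inner coil,
so the flux linkage is N₂Φ = N₂B₁A₂ = μ₀n₁N₂A₂·I₁, giving M = μ₀n₁N₂A₂.
A₂ = πr² = π(4.210×10^-3 m)² = 5.568×10^-5 m².
M = (4π×10⁻⁷)(2010)(808)(5.568×10^-5) = 1.136×10^-4 H.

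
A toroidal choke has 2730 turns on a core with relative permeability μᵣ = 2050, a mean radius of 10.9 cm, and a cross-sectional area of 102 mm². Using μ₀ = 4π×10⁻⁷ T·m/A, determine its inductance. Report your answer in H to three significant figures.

For a thin toroid, L = μ₀μᵣN²A/(2πR).
L = (4π×10⁻⁷)(2050)(2730)²(1.020×10^-4) / (2π×0.109 m) = 2.859 H.

L ≈ 2.86 H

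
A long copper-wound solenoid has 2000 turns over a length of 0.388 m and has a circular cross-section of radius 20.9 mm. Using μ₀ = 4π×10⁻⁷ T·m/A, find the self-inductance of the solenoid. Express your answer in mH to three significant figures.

L ≈ 17.8 mH

A = πr² = π(2.090×10^-2 m)² = 1.372×10^-3 m².
For a long solenoid, L = μ₀N²A/ℓ.
L = (4π×10⁻⁷)(2000)²(1.372×10^-3)/(0.388 m) = 1.778×10^-2 H.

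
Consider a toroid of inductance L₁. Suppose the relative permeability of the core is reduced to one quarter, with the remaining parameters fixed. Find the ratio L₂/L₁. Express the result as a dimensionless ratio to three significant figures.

For a toroid, L ∝ μᵣN²A/R.
L₂/L₁ = (0.25) = 0.250.

L₂/L₁ = 0.250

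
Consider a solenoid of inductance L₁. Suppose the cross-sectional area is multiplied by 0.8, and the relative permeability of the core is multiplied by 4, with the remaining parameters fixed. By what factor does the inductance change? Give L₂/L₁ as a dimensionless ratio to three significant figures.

For a solenoid, L ∝ μᵣN²A/ℓ.
L₂/L₁ = (0.8) × (4) = 3.20.

L₂/L₁ = 3.20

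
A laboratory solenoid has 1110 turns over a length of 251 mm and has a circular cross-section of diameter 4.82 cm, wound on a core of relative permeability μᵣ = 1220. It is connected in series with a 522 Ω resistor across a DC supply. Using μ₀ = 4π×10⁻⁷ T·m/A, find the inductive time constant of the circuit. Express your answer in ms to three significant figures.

A = π(d/2)² = π(2.410×10^-2 m)² = 1.8247×10^-3 m².
L = μ₀μᵣN²A/ℓ = (4π×10⁻⁷)(1220)(1110)²(1.8247×10^-3)/(0.251) = 13.73 H.
τ = L/R = (13.73)/(522) = 2.631×10^-2 s.

τ ≈ 26.3 ms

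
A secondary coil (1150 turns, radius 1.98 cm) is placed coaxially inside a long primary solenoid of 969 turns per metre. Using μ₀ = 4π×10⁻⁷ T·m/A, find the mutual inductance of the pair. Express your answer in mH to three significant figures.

The outer solenoid produces a uniform field B₁ = μ₀n₁I₁ across the inner coil,
so the flux linkage is N₂Φ = N₂B₁A₂ = μ₀n₁N₂A₂·I₁, giving M = μ₀n₁N₂A₂.
A₂ = πr² = π(1.980×10^-2 m)² = 1.232×10^-3 m².
M = (4π×10⁻⁷)(969)(1150)(1.232×10^-3) = 1.7247×10^-3 H.

M ≈ 1.72 mH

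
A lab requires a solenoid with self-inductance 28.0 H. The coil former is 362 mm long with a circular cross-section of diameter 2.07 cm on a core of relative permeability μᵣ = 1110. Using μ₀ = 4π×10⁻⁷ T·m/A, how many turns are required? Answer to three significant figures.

A = π(d/2)² = π(1.035×10^-2 m)² = 3.365×10^-4 m².
From L = μ₀μᵣN²A/ℓ, N = √(Lℓ / (μ₀μᵣA)).
N = √[(28)(0.362) / ((4π×10⁻⁷)(1110)×3.365×10^-4)] = √(2.159×10^7) ≈ 4646.8.

N ≈ 4650 turns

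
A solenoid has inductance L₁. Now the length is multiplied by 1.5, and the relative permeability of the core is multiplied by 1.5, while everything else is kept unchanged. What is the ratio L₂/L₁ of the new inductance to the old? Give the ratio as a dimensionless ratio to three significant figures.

For a solenoid, L ∝ μᵣN²A/ℓ.
L₂/L₁ = (1.5)^-1 × (1.5) = 1.00.

L₂/L₁ = 1.00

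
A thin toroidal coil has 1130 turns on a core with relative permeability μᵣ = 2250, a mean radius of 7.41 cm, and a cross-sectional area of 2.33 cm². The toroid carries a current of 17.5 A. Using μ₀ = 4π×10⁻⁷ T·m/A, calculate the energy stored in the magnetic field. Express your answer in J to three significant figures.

L = μ₀μᵣN²A/(2πR) = (4π×10⁻⁷)(2250)(1130)²(2.330×10^-4)/(2π×7.410×10^-2) = 1.807 H.
U = ½LI² = ½(1.807)(17.5)² = 276.7 J.

U ≈ 277 J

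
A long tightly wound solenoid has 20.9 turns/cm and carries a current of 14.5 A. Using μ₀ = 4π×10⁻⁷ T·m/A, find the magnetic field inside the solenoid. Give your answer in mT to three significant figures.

Inside a long solenoid, B = μ₀nI.
B = (4π×10⁻⁷)(2.090×10^3 m⁻¹)(14.5 A) = 3.808×10^-2 T.

B ≈ 38.1 mT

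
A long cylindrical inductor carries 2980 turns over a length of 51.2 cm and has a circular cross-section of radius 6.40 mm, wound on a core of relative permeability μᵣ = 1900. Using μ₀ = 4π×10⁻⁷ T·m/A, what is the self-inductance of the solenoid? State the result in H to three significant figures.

L ≈ 5.33 H

A = πr² = π(6.400×10^-3 m)² = 1.287×10^-4 m².
For a long solenoid, L = μ₀μᵣN²A/ℓ.
L = (4π×10⁻⁷)(1900)(2980)²(1.287×10^-4)/(0.512 m) = 5.329 H.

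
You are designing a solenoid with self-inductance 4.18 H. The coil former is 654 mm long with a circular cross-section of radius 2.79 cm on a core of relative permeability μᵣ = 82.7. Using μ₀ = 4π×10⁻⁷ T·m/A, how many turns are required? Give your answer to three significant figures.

A = πr² = π(2.790×10^-2 m)² = 2.445×10^-3 m².
From L = μ₀μᵣN²A/ℓ, N = √(Lℓ / (μ₀μᵣA)).
N = √[(4.18)(0.654) / ((4π×10⁻⁷)(82.7)×2.445×10^-3)] = √(1.076×10^7) ≈ 3279.7.

N ≈ 3280 turns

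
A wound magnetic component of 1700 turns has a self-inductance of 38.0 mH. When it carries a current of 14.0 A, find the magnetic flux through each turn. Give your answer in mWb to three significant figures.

From L = NΦ_B/I, the flux per turn is Φ_B = LI/N.
Φ_B = (3.800×10^-2 H)(14.0 A)/1700 = 3.129×10^-4 Wb.

Φ_B ≈ 0.313 mWb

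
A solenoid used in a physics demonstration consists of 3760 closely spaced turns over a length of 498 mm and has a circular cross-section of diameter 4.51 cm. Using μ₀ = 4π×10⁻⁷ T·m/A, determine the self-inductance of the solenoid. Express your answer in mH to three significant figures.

L ≈ 57.0 mH

A = π(d/2)² = π(2.255×10^-2 m)² = 1.598×10^-3 m².
For a long solenoid, L = μ₀N²A/ℓ.
L = (4π×10⁻⁷)(3760)²(1.598×10^-3)/(0.498 m) = 5.699×10^-2 H.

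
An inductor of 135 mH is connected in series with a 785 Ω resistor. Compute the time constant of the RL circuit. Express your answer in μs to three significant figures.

τ = L/R = (0.135 H)/(785 Ω) = 1.720×10^-4 s.

τ ≈ 172 μs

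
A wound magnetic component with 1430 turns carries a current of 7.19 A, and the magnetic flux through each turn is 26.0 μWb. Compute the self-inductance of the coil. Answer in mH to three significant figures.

L ≈ 5.17 mH

Self-inductance is defined by L = NΦ_B/I (flux linkage over current).
L = (1430)(2.600×10^-5 Wb)/(7.19 A) = 5.171×10^-3 H.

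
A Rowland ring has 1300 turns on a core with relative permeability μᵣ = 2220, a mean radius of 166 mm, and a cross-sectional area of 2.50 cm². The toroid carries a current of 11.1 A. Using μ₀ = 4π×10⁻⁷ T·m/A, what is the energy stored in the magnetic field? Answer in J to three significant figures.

U ≈ 69.6 J

L = μ₀μᵣN²A/(2πR) = (4π×10⁻⁷)(2220)(1300)²(2.500×10^-4)/(2π×0.166) = 1.13 H.
U = ½LI² = ½(1.13)(11.1)² = 69.62 J.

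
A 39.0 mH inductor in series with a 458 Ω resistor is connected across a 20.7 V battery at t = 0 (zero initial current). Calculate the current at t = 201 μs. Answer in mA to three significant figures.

τ = L/R = 3.900×10^-2/458 = 8.515×10^-5 s; final current I_∞ = ε/R = 20.7/458 = 4.520×10^-2 A.
I(t) = I_∞(1 − e^(−t/τ)) with t/τ = 2.360.
I = (4.520×10^-2)(1 − e^(−2.360)) = 4.093×10^-2 A.

I ≈ 40.9 mA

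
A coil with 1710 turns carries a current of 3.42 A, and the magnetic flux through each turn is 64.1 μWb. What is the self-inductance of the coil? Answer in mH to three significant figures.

Self-inductance is defined by L = NΦ_B/I (flux linkage over current).
L = (1710)(6.410×10^-5 Wb)/(3.42 A) = 3.205×10^-2 H.

L ≈ 32.1 mH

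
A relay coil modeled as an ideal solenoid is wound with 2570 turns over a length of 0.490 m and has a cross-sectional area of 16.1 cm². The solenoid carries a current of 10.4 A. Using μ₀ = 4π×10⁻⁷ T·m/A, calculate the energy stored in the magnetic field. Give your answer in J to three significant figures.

A = 16.1 cm² = 1.610×10^-3 m².
L = μ₀N²A/ℓ = (4π×10⁻⁷)(2570)²(1.610×10^-3)/(0.49) = 2.727×10^-2 H.
U = ½LI² = ½(2.727×10^-2)(10.4)² = 1.4748 J.

U ≈ 1.47 J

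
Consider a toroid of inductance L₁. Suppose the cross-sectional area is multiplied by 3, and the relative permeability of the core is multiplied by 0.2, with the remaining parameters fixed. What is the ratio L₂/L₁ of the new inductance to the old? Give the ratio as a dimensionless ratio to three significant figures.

For a toroid, L ∝ μᵣN²A/R.
L₂/L₁ = (3) × (0.2) = 0.600.

L₂/L₁ = 0.600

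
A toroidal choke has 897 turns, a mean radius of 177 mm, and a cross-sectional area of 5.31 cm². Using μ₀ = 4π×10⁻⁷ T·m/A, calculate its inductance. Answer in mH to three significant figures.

L ≈ 0.483 mH

For a thin toroid, L = μ₀N²A/(2πR).
L = (4π×10⁻⁷)(897)²(5.310×10^-4) / (2π×0.177 m) = 4.828×10^-4 H.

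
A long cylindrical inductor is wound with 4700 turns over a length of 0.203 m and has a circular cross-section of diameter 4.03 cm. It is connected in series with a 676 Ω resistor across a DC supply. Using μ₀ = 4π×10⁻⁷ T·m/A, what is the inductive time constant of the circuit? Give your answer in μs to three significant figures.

A = π(d/2)² = π(2.015×10^-2 m)² = 1.276×10^-3 m².
L = μ₀N²A/ℓ = (4π×10⁻⁷)(4700)²(1.276×10^-3)/(0.203) = 0.1744 H.
τ = L/R = (0.1744)/(676) = 2.580×10^-4 s.

τ ≈ 258 μs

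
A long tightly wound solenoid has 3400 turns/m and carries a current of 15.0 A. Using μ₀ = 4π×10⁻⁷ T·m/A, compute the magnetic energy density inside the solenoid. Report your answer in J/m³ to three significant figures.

u ≈ 1630 J/m³

B = μ₀nI = (4π×10⁻⁷)(3.400×10^3)(15.0) = 6.409×10^-2 T.
u = B²/(2μ₀) = (6.409×10^-2)²/(2×4π×10⁻⁷) = 1.634×10^3 J/m³.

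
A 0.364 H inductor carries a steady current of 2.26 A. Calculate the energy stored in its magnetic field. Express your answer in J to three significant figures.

Stored magnetic energy: U = ½LI².
U = ½(0.364 H)(2.26 A)² = 0.9296 J.

U ≈ 0.930 J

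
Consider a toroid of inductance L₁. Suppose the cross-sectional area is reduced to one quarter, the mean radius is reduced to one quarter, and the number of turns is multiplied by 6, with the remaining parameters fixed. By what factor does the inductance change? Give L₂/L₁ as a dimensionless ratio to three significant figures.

L₂/L₁ = 36.0

For a toroid, L ∝ μᵣN²A/R.
L₂/L₁ = (0.25) × (0.25)^-1 × (6)^2 = 36.0.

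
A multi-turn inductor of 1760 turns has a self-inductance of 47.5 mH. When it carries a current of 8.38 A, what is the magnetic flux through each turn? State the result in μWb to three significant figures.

Φ_B ≈ 226 μWb

From L = NΦ_B/I, the flux per turn is Φ_B = LI/N.
Φ_B = (4.750×10^-2 H)(8.38 A)/1760 = 2.262×10^-4 Wb.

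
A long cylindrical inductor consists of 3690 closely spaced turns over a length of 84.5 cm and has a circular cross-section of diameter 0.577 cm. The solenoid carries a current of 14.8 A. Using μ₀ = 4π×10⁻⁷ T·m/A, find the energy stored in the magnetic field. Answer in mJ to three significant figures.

U ≈ 58.0 mJ

A = π(d/2)² = π(2.885×10^-3 m)² = 2.6148×10^-5 m².
L = μ₀N²A/ℓ = (4π×10⁻⁷)(3690)²(2.6148×10^-5)/(0.845) = 5.2948×10^-4 H.
U = ½LI² = ½(5.2948×10^-4)(14.8)² = 5.799×10^-2 J.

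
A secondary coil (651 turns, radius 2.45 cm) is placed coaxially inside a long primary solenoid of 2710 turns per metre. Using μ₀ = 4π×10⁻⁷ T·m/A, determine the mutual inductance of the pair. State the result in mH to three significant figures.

M ≈ 4.18 mH

The outer solenoid produces a uniform field B₁ = μ₀n₁I₁ across the inner coil,
so the flux linkage is N₂Φ = N₂B₁A₂ = μ₀n₁N₂A₂·I₁, giving M = μ₀n₁N₂A₂.
A₂ = πr² = π(2.450×10^-2 m)² = 1.886×10^-3 m².
M = (4π×10⁻⁷)(2710)(651)(1.886×10^-3) = 4.181×10^-3 H.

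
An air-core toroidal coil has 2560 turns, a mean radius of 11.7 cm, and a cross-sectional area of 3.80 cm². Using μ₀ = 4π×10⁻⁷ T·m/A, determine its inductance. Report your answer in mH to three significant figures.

For a thin toroid, L = μ₀N²A/(2πR).
L = (4π×10⁻⁷)(2560)²(3.800×10^-4) / (2π×0.117 m) = 4.257×10^-3 H.

L ≈ 4.26 mH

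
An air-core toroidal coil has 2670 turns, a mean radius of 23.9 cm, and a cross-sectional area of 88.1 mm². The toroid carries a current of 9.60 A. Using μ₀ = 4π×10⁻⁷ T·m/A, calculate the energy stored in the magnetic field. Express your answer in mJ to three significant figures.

L = μ₀N²A/(2πR) = (4π×10⁻⁷)(2670)²(8.810×10^-5)/(2π×0.239) = 5.256×10^-4 H.
U = ½LI² = ½(5.256×10^-4)(9.60)² = 2.422×10^-2 J.

U ≈ 24.2 mJ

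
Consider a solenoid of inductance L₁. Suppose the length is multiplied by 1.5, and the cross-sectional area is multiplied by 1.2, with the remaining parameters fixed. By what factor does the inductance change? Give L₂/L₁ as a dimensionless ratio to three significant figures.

L₂/L₁ = 0.800

For a solenoid, L ∝ μᵣN²A/ℓ.
L₂/L₁ = (1.5)^-1 × (1.2) = 0.800.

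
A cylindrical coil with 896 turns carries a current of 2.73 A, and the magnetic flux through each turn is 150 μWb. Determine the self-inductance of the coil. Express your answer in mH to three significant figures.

Self-inductance is defined by L = NΦ_B/I (flux linkage over current).
L = (896)(1.500×10^-4 Wb)/(2.73 A) = 4.923×10^-2 H.

L ≈ 49.2 mH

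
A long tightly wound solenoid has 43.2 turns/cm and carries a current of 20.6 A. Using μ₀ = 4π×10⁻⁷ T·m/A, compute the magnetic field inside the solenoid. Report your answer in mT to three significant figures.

Inside a long solenoid, B = μ₀nI.
B = (4π×10⁻⁷)(4.320×10^3 m⁻¹)(20.6 A) = 0.1118 T.

B ≈ 112 mT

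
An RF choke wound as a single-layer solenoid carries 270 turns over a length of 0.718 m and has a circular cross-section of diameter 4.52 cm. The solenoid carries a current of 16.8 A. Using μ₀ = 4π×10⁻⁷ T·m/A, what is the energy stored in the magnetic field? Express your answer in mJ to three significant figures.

A = π(d/2)² = π(2.260×10^-2 m)² = 1.6046×10^-3 m².
L = μ₀N²A/ℓ = (4π×10⁻⁷)(270)²(1.6046×10^-3)/(0.718) = 2.047×10^-4 H.
U = ½LI² = ½(2.047×10^-4)(16.8)² = 2.889×10^-2 J.

U ≈ 28.9 mJ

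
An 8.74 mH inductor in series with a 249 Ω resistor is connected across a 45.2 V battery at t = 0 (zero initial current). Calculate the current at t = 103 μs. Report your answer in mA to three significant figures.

I ≈ 172 mA

τ = L/R = 8.740×10^-3/249 = 3.510×10^-5 s; final current I_∞ = ε/R = 45.2/249 = 0.1815 A.
I(t) = I_∞(1 − e^(−t/τ)) with t/τ = 2.934.
I = (0.1815)(1 − e^(−2.934)) = 0.1719 A.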